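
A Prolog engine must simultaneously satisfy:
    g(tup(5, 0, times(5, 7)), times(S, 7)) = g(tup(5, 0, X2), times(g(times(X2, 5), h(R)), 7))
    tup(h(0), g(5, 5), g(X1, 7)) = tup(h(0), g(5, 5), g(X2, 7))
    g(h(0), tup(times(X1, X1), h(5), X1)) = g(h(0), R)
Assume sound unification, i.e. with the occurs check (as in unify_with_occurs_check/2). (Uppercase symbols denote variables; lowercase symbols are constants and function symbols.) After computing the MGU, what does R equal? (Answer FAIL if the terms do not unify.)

Decompose g/2: tup(5, 0, times(5, 7)) = tup(5, 0, X2),  times(S, 7) = times(g(times(X2, 5), h(R)), 7).
Decompose tup/3: 5 = 5,  0 = 0,  times(5, 7) = X2.
Delete trivial equation 5 = 5.
Delete trivial equation 0 = 0.
Bind X2 := times(5, 7); substituting into the 2 remaining equations that mention X2 gives: times(S, 7) = times(g(times(times(5, 7), 5), h(R)), 7),  tup(h(0), g(5, 5), g(X1, 7)) = tup(h(0), g(5, 5), g(times(5, 7), 7)).
Decompose times/2: S = g(times(times(5, 7), 5), h(R)),  7 = 7.
Bind S := g(times(times(5, 7), 5), h(R)); no other remaining equation mentions S.
Delete trivial equation 7 = 7.
Decompose tup/3: h(0) = h(0),  g(5, 5) = g(5, 5),  g(X1, 7) = g(times(5, 7), 7).
Delete trivial equation h(0) = h(0).
Delete trivial equation g(5, 5) = g(5, 5).
Decompose g/2: X1 = times(5, 7),  7 = 7.
Bind X1 := times(5, 7); substituting into the one remaining equation that mentions X1 gives: g(h(0), tup(times(times(5, 7), times(5, 7)), h(5), times(5, 7))) = g(h(0), R).
Delete trivial equation 7 = 7.
Decompose g/2: h(0) = h(0),  tup(times(times(5, 7), times(5, 7)), h(5), times(5, 7)) = R.
Delete trivial equation h(0) = h(0).
Bind R := tup(times(times(5, 7), times(5, 7)), h(5), times(5, 7)). Substituting into the earlier binding gives S := g(times(times(5, 7), 5), h(tup(times(times(5, 7), times(5, 7)), h(5), times(5, 7)))).
MGU = { X2 = times(5, 7), S = g(times(times(5, 7), 5), h(tup(times(times(5, 7), times(5, 7)), h(5), times(5, 7)))), X1 = times(5, 7), R = tup(times(times(5, 7), times(5, 7)), h(5), times(5, 7)) }, so R = tup(times(times(5, 7), times(5, 7)), h(5), times(5, 7)).

tup(times(times(5, 7), times(5, 7)), h(5), times(5, 7))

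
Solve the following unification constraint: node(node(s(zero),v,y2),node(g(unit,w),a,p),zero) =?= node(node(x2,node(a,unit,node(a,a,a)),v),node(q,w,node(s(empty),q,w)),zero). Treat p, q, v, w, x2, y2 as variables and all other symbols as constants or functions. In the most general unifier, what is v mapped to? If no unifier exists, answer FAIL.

node(a,unit,node(a,a,a))

Decompose node/3: node(s(zero),v,y2) =?= node(x2,node(a,unit,node(a,a,a)),v),  node(g(unit,w),a,p) =?= node(q,w,node(s(empty),q,w)),  zero =?= zero.
Decompose node/3: s(zero) =?= x2,  v =?= node(a,unit,node(a,a,a)),  y2 =?= v.
Bind x2 := s(zero); no other remaining equation mentions x2.
Bind v := node(a,unit,node(a,a,a)); substituting into the one remaining equation that mentions v gives: y2 =?= node(a,unit,node(a,a,a)).
Bind y2 := node(a,unit,node(a,a,a)); no other remaining equation mentions y2.
Decompose node/3: g(unit,w) =?= q,  a =?= w,  p =?= node(s(empty),q,w).
Bind q := g(unit,w); substituting into the one remaining equation that mentions q gives: p =?= node(s(empty),g(unit,w),w).
Bind w := a; substituting into the one remaining equation that mentions w gives: p =?= node(s(empty),g(unit,a),a). Substituting into the earlier binding gives q := g(unit,a).
Bind p := node(s(empty),g(unit,a),a); no other remaining equation mentions p.
Delete trivial equation zero =?= zero.
MGU = { x2 -> s(zero), v -> node(a,unit,node(a,a,a)), y2 -> node(a,unit,node(a,a,a)), q -> g(unit,a), w -> a, p -> node(s(empty),g(unit,a),a) }, so v -> node(a,unit,node(a,a,a)).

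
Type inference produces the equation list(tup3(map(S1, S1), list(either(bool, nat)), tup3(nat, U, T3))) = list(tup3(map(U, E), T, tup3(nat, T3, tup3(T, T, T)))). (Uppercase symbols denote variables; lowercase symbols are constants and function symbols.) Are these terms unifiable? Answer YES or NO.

YES

Decompose list/1: tup3(map(S1, S1), list(either(bool, nat)), tup3(nat, U, T3)) = tup3(map(U, E), T, tup3(nat, T3, tup3(T, T, T))).
Decompose tup3/3: map(S1, S1) = map(U, E),  list(either(bool, nat)) = T,  tup3(nat, U, T3) = tup3(nat, T3, tup3(T, T, T)).
Decompose map/2: S1 = U,  S1 = E.
Bind S1 := U; substituting into the one remaining equation that mentions S1 gives: U = E.
Bind U := E; substituting into the one remaining equation that mentions U gives: tup3(nat, E, T3) = tup3(nat, T3, tup3(T, T, T)). Substituting into the earlier binding gives S1 := E.
Bind T := list(either(bool, nat)); substituting into the remaining equation gives: tup3(nat, E, T3) = tup3(nat, T3, tup3(list(either(bool, nat)), list(either(bool, nat)), list(either(bool, nat)))).
Decompose tup3/3: nat = nat,  E = T3,  T3 = tup3(list(either(bool, nat)), list(either(bool, nat)), list(either(bool, nat))).
Delete trivial equation nat = nat.
Bind E := T3; no other remaining equation mentions E. Substituting into the earlier bindings gives S1 := T3, U := T3.
Bind T3 := tup3(list(either(bool, nat)), list(either(bool, nat)), list(either(bool, nat))). Substituting into the earlier bindings gives S1 := tup3(list(either(bool, nat)), list(either(bool, nat)), list(either(bool, nat))), U := tup3(list(either(bool, nat)), list(either(bool, nat)), list(either(bool, nat))), E := tup3(list(either(bool, nat)), list(either(bool, nat)), list(either(bool, nat))).
No equations remain and no clash or occurs-check failure arose, so a unifier exists.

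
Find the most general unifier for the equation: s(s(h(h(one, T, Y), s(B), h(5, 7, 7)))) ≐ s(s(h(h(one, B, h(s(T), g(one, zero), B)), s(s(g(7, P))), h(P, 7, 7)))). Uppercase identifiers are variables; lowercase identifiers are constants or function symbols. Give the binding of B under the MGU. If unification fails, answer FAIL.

s(g(7, 5))

Decompose s/1: s(h(h(one, T, Y), s(B), h(5, 7, 7))) ≐ s(h(h(one, B, h(s(T), g(one, zero), B)), s(s(g(7, P))), h(P, 7, 7))).
Decompose s/1: h(h(one, T, Y), s(B), h(5, 7, 7)) ≐ h(h(one, B, h(s(T), g(one, zero), B)), s(s(g(7, P))), h(P, 7, 7)).
Decompose h/3: h(one, T, Y) ≐ h(one, B, h(s(T), g(one, zero), B)),  s(B) ≐ s(s(g(7, P))),  h(5, 7, 7) ≐ h(P, 7, 7).
Decompose h/3: one ≐ one,  T ≐ B,  Y ≐ h(s(T), g(one, zero), B).
Delete trivial equation one ≐ one.
Bind T := B; substituting into the one remaining equation that mentions T gives: Y ≐ h(s(B), g(one, zero), B).
Bind Y := h(s(B), g(one, zero), B); no other remaining equation mentions Y.
Decompose s/1: B ≐ s(g(7, P)).
Bind B := s(g(7, P)); no other remaining equation mentions B. Substituting into the earlier bindings gives T := s(g(7, P)), Y := h(s(s(g(7, P))), g(one, zero), s(g(7, P))).
Decompose h/3: 5 ≐ P,  7 ≐ 7,  7 ≐ 7.
Bind P := 5; no other remaining equation mentions P. Substituting into the earlier bindings gives T := s(g(7, 5)), Y := h(s(s(g(7, 5))), g(one, zero), s(g(7, 5))), B := s(g(7, 5)).
Delete trivial equation 7 ≐ 7.
Delete trivial equation 7 ≐ 7.
MGU = { T -> s(g(7, 5)), Y -> h(s(s(g(7, 5))), g(one, zero), s(g(7, 5))), B -> s(g(7, 5)), P -> 5 }, so B -> s(g(7, 5)).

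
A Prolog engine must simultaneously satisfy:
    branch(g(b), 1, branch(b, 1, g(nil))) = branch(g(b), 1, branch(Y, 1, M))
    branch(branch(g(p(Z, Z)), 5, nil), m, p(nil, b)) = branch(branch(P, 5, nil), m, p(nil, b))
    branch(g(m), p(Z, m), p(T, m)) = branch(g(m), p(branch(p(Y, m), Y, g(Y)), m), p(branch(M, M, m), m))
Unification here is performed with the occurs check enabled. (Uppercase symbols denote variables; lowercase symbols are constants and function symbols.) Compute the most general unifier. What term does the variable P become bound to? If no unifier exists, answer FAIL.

g(p(branch(p(b, m), b, g(b)), branch(p(b, m), b, g(b))))

Decompose branch/3: g(b) = g(b),  1 = 1,  branch(b, 1, g(nil)) = branch(Y, 1, M).
Delete trivial equation g(b) = g(b).
Delete trivial equation 1 = 1.
Decompose branch/3: b = Y,  1 = 1,  g(nil) = M.
Bind Y := b; substituting into the one remaining equation that mentions Y gives: branch(g(m), p(Z, m), p(T, m)) = branch(g(m), p(branch(p(b, m), b, g(b)), m), p(branch(M, M, m), m)).
Delete trivial equation 1 = 1.
Bind M := g(nil); substituting into the one remaining equation that mentions M gives: branch(g(m), p(Z, m), p(T, m)) = branch(g(m), p(branch(p(b, m), b, g(b)), m), p(branch(g(nil), g(nil), m), m)).
Decompose branch/3: branch(g(p(Z, Z)), 5, nil) = branch(P, 5, nil),  m = m,  p(nil, b) = p(nil, b).
Decompose branch/3: g(p(Z, Z)) = P,  5 = 5,  nil = nil.
Bind P := g(p(Z, Z)); no other remaining equation mentions P.
Delete trivial equation 5 = 5.
Delete trivial equation nil = nil.
Delete trivial equation m = m.
Delete trivial equation p(nil, b) = p(nil, b).
Decompose branch/3: g(m) = g(m),  p(Z, m) = p(branch(p(b, m), b, g(b)), m),  p(T, m) = p(branch(g(nil), g(nil), m), m).
Delete trivial equation g(m) = g(m).
Decompose p/2: Z = branch(p(b, m), b, g(b)),  m = m.
Bind Z := branch(p(b, m), b, g(b)); no other remaining equation mentions Z. Substituting into the earlier binding gives P := g(p(branch(p(b, m), b, g(b)), branch(p(b, m), b, g(b)))).
Delete trivial equation m = m.
Decompose p/2: T = branch(g(nil), g(nil), m),  m = m.
Bind T := branch(g(nil), g(nil), m); no other remaining equation mentions T.
Delete trivial equation m = m.
MGU = { Y = b, M = g(nil), P = g(p(branch(p(b, m), b, g(b)), branch(p(b, m), b, g(b)))), Z = branch(p(b, m), b, g(b)), T = branch(g(nil), g(nil), m) }, so P = g(p(branch(p(b, m), b, g(b)), branch(p(b, m), b, g(b)))).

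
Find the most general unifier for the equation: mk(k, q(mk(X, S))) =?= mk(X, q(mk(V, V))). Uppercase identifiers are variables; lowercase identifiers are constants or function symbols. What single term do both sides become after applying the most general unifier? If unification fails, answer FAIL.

mk(k, q(mk(k, k)))

Decompose mk/2: k =?= X,  q(mk(X, S)) =?= q(mk(V, V)).
Bind X := k; substituting into the remaining equation gives: q(mk(k, S)) =?= q(mk(V, V)).
Decompose q/1: mk(k, S) =?= mk(V, V).
Decompose mk/2: k =?= V,  S =?= V.
Bind V := k; substituting into the remaining equation gives: S =?= k.
Bind S := k.
Applying the MGU to either side gives mk(k, q(mk(k, k))).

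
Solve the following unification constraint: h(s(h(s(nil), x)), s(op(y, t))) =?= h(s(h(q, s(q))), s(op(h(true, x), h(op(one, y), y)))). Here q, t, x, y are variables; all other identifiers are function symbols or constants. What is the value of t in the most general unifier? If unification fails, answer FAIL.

Decompose h/2: s(h(s(nil), x)) =?= s(h(q, s(q))),  s(op(y, t)) =?= s(op(h(true, x), h(op(one, y), y))).
Decompose s/1: h(s(nil), x) =?= h(q, s(q)).
Decompose h/2: s(nil) =?= q,  x =?= s(q).
Bind q := s(nil); substituting into the one remaining equation that mentions q gives: x =?= s(s(nil)).
Bind x := s(s(nil)); substituting into the remaining equation gives: s(op(y, t)) =?= s(op(h(true, s(s(nil))), h(op(one, y), y))).
Decompose s/1: op(y, t) =?= op(h(true, s(s(nil))), h(op(one, y), y)).
Decompose op/2: y =?= h(true, s(s(nil))),  t =?= h(op(one, y), y).
Bind y := h(true, s(s(nil))); substituting into the remaining equation gives: t =?= h(op(one, h(true, s(s(nil)))), h(true, s(s(nil)))).
Bind t := h(op(one, h(true, s(s(nil)))), h(true, s(s(nil)))).
MGU = { q ↦ s(nil), x ↦ s(s(nil)), y ↦ h(true, s(s(nil))), t ↦ h(op(one, h(true, s(s(nil)))), h(true, s(s(nil)))) }, so t ↦ h(op(one, h(true, s(s(nil)))), h(true, s(s(nil)))).

h(op(one, h(true, s(s(nil)))), h(true, s(s(nil))))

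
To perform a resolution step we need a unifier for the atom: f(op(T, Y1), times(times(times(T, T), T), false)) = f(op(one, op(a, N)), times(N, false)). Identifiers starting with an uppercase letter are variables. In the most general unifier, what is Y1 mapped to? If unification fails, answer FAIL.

op(a, times(times(one, one), one))

Decompose f/2: op(T, Y1) = op(one, op(a, N)),  times(times(times(T, T), T), false) = times(N, false).
Decompose op/2: T = one,  Y1 = op(a, N).
Bind T := one; substituting into the one remaining equation that mentions T gives: times(times(times(one, one), one), false) = times(N, false).
Bind Y1 := op(a, N); no other remaining equation mentions Y1.
Decompose times/2: times(times(one, one), one) = N,  false = false.
Bind N := times(times(one, one), one); no other remaining equation mentions N. Substituting into the earlier binding gives Y1 := op(a, times(times(one, one), one)).
Delete trivial equation false = false.
MGU = { T -> one, Y1 -> op(a, times(times(one, one), one)), N -> times(times(one, one), one) }, so Y1 -> op(a, times(times(one, one), one)).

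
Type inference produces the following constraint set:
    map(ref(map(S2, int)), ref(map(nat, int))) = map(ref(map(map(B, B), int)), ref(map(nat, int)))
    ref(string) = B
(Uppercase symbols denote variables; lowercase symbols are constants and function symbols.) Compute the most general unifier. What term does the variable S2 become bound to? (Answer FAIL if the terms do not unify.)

map(ref(string), ref(string))

Decompose map/2: ref(map(S2, int)) = ref(map(map(B, B), int)),  ref(map(nat, int)) = ref(map(nat, int)).
Decompose ref/1: map(S2, int) = map(map(B, B), int).
Decompose map/2: S2 = map(B, B),  int = int.
Bind S2 := map(B, B); no other remaining equation mentions S2.
Delete trivial equation int = int.
Delete trivial equation ref(map(nat, int)) = ref(map(nat, int)).
Bind B := ref(string). Substituting into the earlier binding gives S2 := map(ref(string), ref(string)).
MGU = { S2 := map(ref(string), ref(string)), B := ref(string) }, so S2 := map(ref(string), ref(string)).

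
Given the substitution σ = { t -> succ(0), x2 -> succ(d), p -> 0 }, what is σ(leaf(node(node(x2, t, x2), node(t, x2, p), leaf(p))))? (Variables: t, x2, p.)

Replace each occurrence of t with succ(0).
Replace each occurrence of x2 with succ(d).
Replace each occurrence of p with 0.
Result: leaf(node(node(succ(d), succ(0), succ(d)), node(succ(0), succ(d), 0), leaf(0))).

leaf(node(node(succ(d), succ(0), succ(d)), node(succ(0), succ(d), 0), leaf(0)))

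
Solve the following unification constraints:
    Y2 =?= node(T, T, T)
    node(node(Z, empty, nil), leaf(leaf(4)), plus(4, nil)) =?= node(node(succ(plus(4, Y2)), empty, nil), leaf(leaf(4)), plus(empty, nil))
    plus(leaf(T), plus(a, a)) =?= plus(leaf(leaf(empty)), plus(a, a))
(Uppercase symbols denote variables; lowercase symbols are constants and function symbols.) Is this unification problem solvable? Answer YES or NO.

NO

Bind Y2 := node(T, T, T); substituting into the one remaining equation that mentions Y2 gives: node(node(Z, empty, nil), leaf(leaf(4)), plus(4, nil)) =?= node(node(succ(plus(4, node(T, T, T))), empty, nil), leaf(leaf(4)), plus(empty, nil)).
Decompose node/3: node(Z, empty, nil) =?= node(succ(plus(4, node(T, T, T))), empty, nil),  leaf(leaf(4)) =?= leaf(leaf(4)),  plus(4, nil) =?= plus(empty, nil).
Decompose node/3: Z =?= succ(plus(4, node(T, T, T))),  empty =?= empty,  nil =?= nil.
Bind Z := succ(plus(4, node(T, T, T))); no other remaining equation mentions Z.
Delete trivial equation empty =?= empty.
Delete trivial equation nil =?= nil.
Delete trivial equation leaf(leaf(4)) =?= leaf(leaf(4)).
Decompose plus/2: 4 =?= empty,  nil =?= nil.
Clash: constants 4 and empty differ; no unifier exists.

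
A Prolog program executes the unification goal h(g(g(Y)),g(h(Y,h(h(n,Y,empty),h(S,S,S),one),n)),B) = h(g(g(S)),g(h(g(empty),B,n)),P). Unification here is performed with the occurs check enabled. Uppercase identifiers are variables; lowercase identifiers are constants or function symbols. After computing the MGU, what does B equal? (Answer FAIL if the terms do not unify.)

Decompose h/3: g(g(Y)) = g(g(S)),  g(h(Y,h(h(n,Y,empty),h(S,S,S),one),n)) = g(h(g(empty),B,n)),  B = P.
Decompose g/1: g(Y) = g(S).
Decompose g/1: Y = S.
Bind Y := S; substituting into the one remaining equation that mentions Y gives: g(h(S,h(h(n,S,empty),h(S,S,S),one),n)) = g(h(g(empty),B,n)).
Decompose g/1: h(S,h(h(n,S,empty),h(S,S,S),one),n) = h(g(empty),B,n).
Decompose h/3: S = g(empty),  h(h(n,S,empty),h(S,S,S),one) = B,  n = n.
Bind S := g(empty); substituting into the one remaining equation that mentions S gives: h(h(n,g(empty),empty),h(g(empty),g(empty),g(empty)),one) = B. Substituting into the earlier binding gives Y := g(empty).
Bind B := h(h(n,g(empty),empty),h(g(empty),g(empty),g(empty)),one); substituting into the one remaining equation that mentions B gives: h(h(n,g(empty),empty),h(g(empty),g(empty),g(empty)),one) = P.
Delete trivial equation n = n.
Bind P := h(h(n,g(empty),empty),h(g(empty),g(empty),g(empty)),one).
MGU = { Y = g(empty), S = g(empty), B = h(h(n,g(empty),empty),h(g(empty),g(empty),g(empty)),one), P = h(h(n,g(empty),empty),h(g(empty),g(empty),g(empty)),one) }, so B = h(h(n,g(empty),empty),h(g(empty),g(empty),g(empty)),one).

h(h(n,g(empty),empty),h(g(empty),g(empty),g(empty)),one)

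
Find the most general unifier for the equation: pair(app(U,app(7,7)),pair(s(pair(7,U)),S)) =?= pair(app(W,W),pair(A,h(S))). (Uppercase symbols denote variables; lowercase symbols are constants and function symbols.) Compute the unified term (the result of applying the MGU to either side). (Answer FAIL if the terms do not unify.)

FAIL

Decompose pair/2: app(U,app(7,7)) =?= app(W,W),  pair(s(pair(7,U)),S) =?= pair(A,h(S)).
Decompose app/2: U =?= W,  app(7,7) =?= W.
Bind U := W; substituting into the one remaining equation that mentions U gives: pair(s(pair(7,W)),S) =?= pair(A,h(S)).
Bind W := app(7,7); substituting into the remaining equation gives: pair(s(pair(7,app(7,7))),S) =?= pair(A,h(S)). Substituting into the earlier binding gives U := app(7,7).
Decompose pair/2: s(pair(7,app(7,7))) =?= A,  S =?= h(S).
Bind A := s(pair(7,app(7,7))); no other remaining equation mentions A.
Occurs check fails: S occurs in h(S); the equation S =?= h(S) has no finite solution.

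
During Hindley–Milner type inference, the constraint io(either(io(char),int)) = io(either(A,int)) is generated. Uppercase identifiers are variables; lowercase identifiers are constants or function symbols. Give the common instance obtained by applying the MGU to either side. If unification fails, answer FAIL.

Decompose io/1: either(io(char),int) = either(A,int).
Decompose either/2: io(char) = A,  int = int.
Bind A := io(char); no other remaining equation mentions A.
Delete trivial equation int = int.
Applying the MGU to either side gives io(either(io(char),int)).

io(either(io(char),int))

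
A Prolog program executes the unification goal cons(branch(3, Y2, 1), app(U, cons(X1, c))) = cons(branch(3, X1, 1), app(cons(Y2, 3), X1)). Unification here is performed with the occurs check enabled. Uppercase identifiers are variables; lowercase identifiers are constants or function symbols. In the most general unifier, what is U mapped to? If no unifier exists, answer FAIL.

Decompose cons/2: branch(3, Y2, 1) = branch(3, X1, 1),  app(U, cons(X1, c)) = app(cons(Y2, 3), X1).
Decompose branch/3: 3 = 3,  Y2 = X1,  1 = 1.
Delete trivial equation 3 = 3.
Bind Y2 := X1; substituting into the one remaining equation that mentions Y2 gives: app(U, cons(X1, c)) = app(cons(X1, 3), X1).
Delete trivial equation 1 = 1.
Decompose app/2: U = cons(X1, 3),  cons(X1, c) = X1.
Bind U := cons(X1, 3); no other remaining equation mentions U.
Occurs check fails: X1 occurs in cons(X1, c); the equation X1 = cons(X1, c) has no finite solution.

FAIL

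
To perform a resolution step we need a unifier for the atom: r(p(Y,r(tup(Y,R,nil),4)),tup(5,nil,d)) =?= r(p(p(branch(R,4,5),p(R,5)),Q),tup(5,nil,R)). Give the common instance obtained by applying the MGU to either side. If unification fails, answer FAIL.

Decompose r/2: p(Y,r(tup(Y,R,nil),4)) =?= p(p(branch(R,4,5),p(R,5)),Q),  tup(5,nil,d) =?= tup(5,nil,R).
Decompose p/2: Y =?= p(branch(R,4,5),p(R,5)),  r(tup(Y,R,nil),4) =?= Q.
Bind Y := p(branch(R,4,5),p(R,5)); substituting into the one remaining equation that mentions Y gives: r(tup(p(branch(R,4,5),p(R,5)),R,nil),4) =?= Q.
Bind Q := r(tup(p(branch(R,4,5),p(R,5)),R,nil),4); no other remaining equation mentions Q.
Decompose tup/3: 5 =?= 5,  nil =?= nil,  d =?= R.
Delete trivial equation 5 =?= 5.
Delete trivial equation nil =?= nil.
Bind R := d. Substituting into the earlier bindings gives Y := p(branch(d,4,5),p(d,5)), Q := r(tup(p(branch(d,4,5),p(d,5)),d,nil),4).
Applying the MGU to either side gives r(p(p(branch(d,4,5),p(d,5)),r(tup(p(branch(d,4,5),p(d,5)),d,nil),4)),tup(5,nil,d)).

r(p(p(branch(d,4,5),p(d,5)),r(tup(p(branch(d,4,5),p(d,5)),d,nil),4)),tup(5,nil,d))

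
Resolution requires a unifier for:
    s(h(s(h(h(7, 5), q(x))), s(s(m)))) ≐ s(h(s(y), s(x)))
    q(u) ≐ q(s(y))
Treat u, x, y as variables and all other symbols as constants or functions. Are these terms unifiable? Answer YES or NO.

YES

Decompose s/1: h(s(h(h(7, 5), q(x))), s(s(m))) ≐ h(s(y), s(x)).
Decompose h/2: s(h(h(7, 5), q(x))) ≐ s(y),  s(s(m)) ≐ s(x).
Decompose s/1: h(h(7, 5), q(x)) ≐ y.
Bind y := h(h(7, 5), q(x)); substituting into the one remaining equation that mentions y gives: q(u) ≐ q(s(h(h(7, 5), q(x)))).
Decompose s/1: s(m) ≐ x.
Bind x := s(m); substituting into the remaining equation gives: q(u) ≐ q(s(h(h(7, 5), q(s(m))))). Substituting into the earlier binding gives y := h(h(7, 5), q(s(m))).
Decompose q/1: u ≐ s(h(h(7, 5), q(s(m)))).
Bind u := s(h(h(7, 5), q(s(m)))).
No equations remain and no clash or occurs-check failure arose, so a unifier exists.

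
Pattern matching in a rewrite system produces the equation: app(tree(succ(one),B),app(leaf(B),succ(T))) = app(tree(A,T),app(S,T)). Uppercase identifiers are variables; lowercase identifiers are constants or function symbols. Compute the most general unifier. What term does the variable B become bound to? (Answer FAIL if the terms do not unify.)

Decompose app/2: tree(succ(one),B) = tree(A,T),  app(leaf(B),succ(T)) = app(S,T).
Decompose tree/2: succ(one) = A,  B = T.
Bind A := succ(one); no other remaining equation mentions A.
Bind B := T; substituting into the remaining equation gives: app(leaf(T),succ(T)) = app(S,T).
Decompose app/2: leaf(T) = S,  succ(T) = T.
Bind S := leaf(T); no other remaining equation mentions S.
Occurs check fails: T occurs in succ(T); the equation T = succ(T) has no finite solution.

FAIL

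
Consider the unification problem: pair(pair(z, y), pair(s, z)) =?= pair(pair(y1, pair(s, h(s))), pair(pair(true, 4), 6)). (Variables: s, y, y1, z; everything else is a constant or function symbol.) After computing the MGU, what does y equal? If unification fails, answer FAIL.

Decompose pair/2: pair(z, y) =?= pair(y1, pair(s, h(s))),  pair(s, z) =?= pair(pair(true, 4), 6).
Decompose pair/2: z =?= y1,  y =?= pair(s, h(s)).
Bind z := y1; substituting into the one remaining equation that mentions z gives: pair(s, y1) =?= pair(pair(true, 4), 6).
Bind y := pair(s, h(s)); no other remaining equation mentions y.
Decompose pair/2: s =?= pair(true, 4),  y1 =?= 6.
Bind s := pair(true, 4); no other remaining equation mentions s. Substituting into the earlier binding gives y := pair(pair(true, 4), h(pair(true, 4))).
Bind y1 := 6. Substituting into the earlier binding gives z := 6.
MGU = { z -> 6, y -> pair(pair(true, 4), h(pair(true, 4))), s -> pair(true, 4), y1 -> 6 }, so y -> pair(pair(true, 4), h(pair(true, 4))).

pair(pair(true, 4), h(pair(true, 4)))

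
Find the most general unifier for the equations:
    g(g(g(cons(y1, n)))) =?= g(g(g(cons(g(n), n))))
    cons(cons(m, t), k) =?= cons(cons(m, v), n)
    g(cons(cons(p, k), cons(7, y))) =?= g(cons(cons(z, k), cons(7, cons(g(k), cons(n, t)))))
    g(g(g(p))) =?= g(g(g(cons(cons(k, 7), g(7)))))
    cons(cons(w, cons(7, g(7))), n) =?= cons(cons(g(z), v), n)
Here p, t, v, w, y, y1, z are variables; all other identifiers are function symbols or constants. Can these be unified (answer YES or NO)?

NO

Decompose g/1: g(g(cons(y1, n))) =?= g(g(cons(g(n), n))).
Decompose g/1: g(cons(y1, n)) =?= g(cons(g(n), n)).
Decompose g/1: cons(y1, n) =?= cons(g(n), n).
Decompose cons/2: y1 =?= g(n),  n =?= n.
Bind y1 := g(n); no other remaining equation mentions y1.
Delete trivial equation n =?= n.
Decompose cons/2: cons(m, t) =?= cons(m, v),  k =?= n.
Decompose cons/2: m =?= m,  t =?= v.
Delete trivial equation m =?= m.
Bind t := v; substituting into the one remaining equation that mentions t gives: g(cons(cons(p, k), cons(7, y))) =?= g(cons(cons(z, k), cons(7, cons(g(k), cons(n, v))))).
Clash: constants k and n differ; no unifier exists.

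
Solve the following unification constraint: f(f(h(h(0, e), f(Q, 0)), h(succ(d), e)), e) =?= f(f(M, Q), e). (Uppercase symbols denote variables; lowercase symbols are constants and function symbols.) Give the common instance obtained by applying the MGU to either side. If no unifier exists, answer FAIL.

Decompose f/2: f(h(h(0, e), f(Q, 0)), h(succ(d), e)) =?= f(M, Q),  e =?= e.
Decompose f/2: h(h(0, e), f(Q, 0)) =?= M,  h(succ(d), e) =?= Q.
Bind M := h(h(0, e), f(Q, 0)); no other remaining equation mentions M.
Bind Q := h(succ(d), e); no other remaining equation mentions Q. Substituting into the earlier binding gives M := h(h(0, e), f(h(succ(d), e), 0)).
Delete trivial equation e =?= e.
Applying the MGU to either side gives f(f(h(h(0, e), f(h(succ(d), e), 0)), h(succ(d), e)), e).

f(f(h(h(0, e), f(h(succ(d), e), 0)), h(succ(d), e)), e)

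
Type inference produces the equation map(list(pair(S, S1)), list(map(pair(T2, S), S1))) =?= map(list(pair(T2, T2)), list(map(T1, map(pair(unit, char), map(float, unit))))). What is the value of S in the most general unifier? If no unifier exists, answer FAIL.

map(pair(unit, char), map(float, unit))

Decompose map/2: list(pair(S, S1)) =?= list(pair(T2, T2)),  list(map(pair(T2, S), S1)) =?= list(map(T1, map(pair(unit, char), map(float, unit)))).
Decompose list/1: pair(S, S1) =?= pair(T2, T2).
Decompose pair/2: S =?= T2,  S1 =?= T2.
Bind S := T2; substituting into the one remaining equation that mentions S gives: list(map(pair(T2, T2), S1)) =?= list(map(T1, map(pair(unit, char), map(float, unit)))).
Bind S1 := T2; substituting into the remaining equation gives: list(map(pair(T2, T2), T2)) =?= list(map(T1, map(pair(unit, char), map(float, unit)))).
Decompose list/1: map(pair(T2, T2), T2) =?= map(T1, map(pair(unit, char), map(float, unit))).
Decompose map/2: pair(T2, T2) =?= T1,  T2 =?= map(pair(unit, char), map(float, unit)).
Bind T1 := pair(T2, T2); no other remaining equation mentions T1.
Bind T2 := map(pair(unit, char), map(float, unit)). Substituting into the earlier bindings gives S := map(pair(unit, char), map(float, unit)), S1 := map(pair(unit, char), map(float, unit)), T1 := pair(map(pair(unit, char), map(float, unit)), map(pair(unit, char), map(float, unit))).
MGU = { S := map(pair(unit, char), map(float, unit)), S1 := map(pair(unit, char), map(float, unit)), T1 := pair(map(pair(unit, char), map(float, unit)), map(pair(unit, char), map(float, unit))), T2 := map(pair(unit, char), map(float, unit)) }, so S := map(pair(unit, char), map(float, unit)).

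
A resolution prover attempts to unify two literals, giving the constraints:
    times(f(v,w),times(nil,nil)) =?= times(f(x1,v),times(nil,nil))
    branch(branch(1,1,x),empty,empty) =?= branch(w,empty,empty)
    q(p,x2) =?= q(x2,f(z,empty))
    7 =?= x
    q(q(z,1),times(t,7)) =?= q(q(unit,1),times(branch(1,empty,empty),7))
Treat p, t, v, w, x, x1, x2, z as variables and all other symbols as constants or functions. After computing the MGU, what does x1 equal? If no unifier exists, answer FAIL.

Decompose times/2: f(v,w) =?= f(x1,v),  times(nil,nil) =?= times(nil,nil).
Decompose f/2: v =?= x1,  w =?= v.
Bind v := x1; substituting into the one remaining equation that mentions v gives: w =?= x1.
Bind w := x1; substituting into the one remaining equation that mentions w gives: branch(branch(1,1,x),empty,empty) =?= branch(x1,empty,empty).
Delete trivial equation times(nil,nil) =?= times(nil,nil).
Decompose branch/3: branch(1,1,x) =?= x1,  empty =?= empty,  empty =?= empty.
Bind x1 := branch(1,1,x); no other remaining equation mentions x1. Substituting into the earlier bindings gives v := branch(1,1,x), w := branch(1,1,x).
Delete trivial equation empty =?= empty.
Delete trivial equation empty =?= empty.
Decompose q/2: p =?= x2,  x2 =?= f(z,empty).
Bind p := x2; no other remaining equation mentions p.
Bind x2 := f(z,empty); no other remaining equation mentions x2. Substituting into the earlier binding gives p := f(z,empty).
Bind x := 7; no other remaining equation mentions x. Substituting into the earlier bindings gives v := branch(1,1,7), w := branch(1,1,7), x1 := branch(1,1,7).
Decompose q/2: q(z,1) =?= q(unit,1),  times(t,7) =?= times(branch(1,empty,empty),7).
Decompose q/2: z =?= unit,  1 =?= 1.
Bind z := unit; no other remaining equation mentions z. Substituting into the earlier bindings gives p := f(unit,empty), x2 := f(unit,empty).
Delete trivial equation 1 =?= 1.
Decompose times/2: t =?= branch(1,empty,empty),  7 =?= 7.
Bind t := branch(1,empty,empty); no other remaining equation mentions t.
Delete trivial equation 7 =?= 7.
MGU = { v := branch(1,1,7), w := branch(1,1,7), x1 := branch(1,1,7), p := f(unit,empty), x2 := f(unit,empty), x := 7, z := unit, t := branch(1,empty,empty) }, so x1 := branch(1,1,7).

branch(1,1,7)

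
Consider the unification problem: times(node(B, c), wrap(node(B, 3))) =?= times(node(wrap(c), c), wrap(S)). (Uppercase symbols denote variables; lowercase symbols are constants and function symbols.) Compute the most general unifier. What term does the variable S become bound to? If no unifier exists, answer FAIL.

Decompose times/2: node(B, c) =?= node(wrap(c), c),  wrap(node(B, 3)) =?= wrap(S).
Decompose node/2: B =?= wrap(c),  c =?= c.
Bind B := wrap(c); substituting into the one remaining equation that mentions B gives: wrap(node(wrap(c), 3)) =?= wrap(S).
Delete trivial equation c =?= c.
Decompose wrap/1: node(wrap(c), 3) =?= S.
Bind S := node(wrap(c), 3).
MGU = { B -> wrap(c), S -> node(wrap(c), 3) }, so S -> node(wrap(c), 3).

node(wrap(c), 3)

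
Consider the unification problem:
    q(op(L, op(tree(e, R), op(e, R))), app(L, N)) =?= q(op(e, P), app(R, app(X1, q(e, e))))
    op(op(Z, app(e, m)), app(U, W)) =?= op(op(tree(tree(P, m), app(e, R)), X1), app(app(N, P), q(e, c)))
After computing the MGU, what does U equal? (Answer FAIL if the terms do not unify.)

Decompose q/2: op(L, op(tree(e, R), op(e, R))) =?= op(e, P),  app(L, N) =?= app(R, app(X1, q(e, e))).
Decompose op/2: L =?= e,  op(tree(e, R), op(e, R)) =?= P.
Bind L := e; substituting into the one remaining equation that mentions L gives: app(e, N) =?= app(R, app(X1, q(e, e))).
Bind P := op(tree(e, R), op(e, R)); substituting into the one remaining equation that mentions P gives: op(op(Z, app(e, m)), app(U, W)) =?= op(op(tree(tree(op(tree(e, R), op(e, R)), m), app(e, R)), X1), app(app(N, op(tree(e, R), op(e, R))), q(e, c))).
Decompose app/2: e =?= R,  N =?= app(X1, q(e, e)).
Bind R := e; substituting into the one remaining equation that mentions R gives: op(op(Z, app(e, m)), app(U, W)) =?= op(op(tree(tree(op(tree(e, e), op(e, e)), m), app(e, e)), X1), app(app(N, op(tree(e, e), op(e, e))), q(e, c))). Substituting into the earlier binding gives P := op(tree(e, e), op(e, e)).
Bind N := app(X1, q(e, e)); substituting into the remaining equation gives: op(op(Z, app(e, m)), app(U, W)) =?= op(op(tree(tree(op(tree(e, e), op(e, e)), m), app(e, e)), X1), app(app(app(X1, q(e, e)), op(tree(e, e), op(e, e))), q(e, c))).
Decompose op/2: op(Z, app(e, m)) =?= op(tree(tree(op(tree(e, e), op(e, e)), m), app(e, e)), X1),  app(U, W) =?= app(app(app(X1, q(e, e)), op(tree(e, e), op(e, e))), q(e, c)).
Decompose op/2: Z =?= tree(tree(op(tree(e, e), op(e, e)), m), app(e, e)),  app(e, m) =?= X1.
Bind Z := tree(tree(op(tree(e, e), op(e, e)), m), app(e, e)); no other remaining equation mentions Z.
Bind X1 := app(e, m); substituting into the remaining equation gives: app(U, W) =?= app(app(app(app(e, m), q(e, e)), op(tree(e, e), op(e, e))), q(e, c)). Substituting into the earlier binding gives N := app(app(e, m), q(e, e)).
Decompose app/2: U =?= app(app(app(e, m), q(e, e)), op(tree(e, e), op(e, e))),  W =?= q(e, c).
Bind U := app(app(app(e, m), q(e, e)), op(tree(e, e), op(e, e))); no other remaining equation mentions U.
Bind W := q(e, c).
MGU = { L := e, P := op(tree(e, e), op(e, e)), R := e, N := app(app(e, m), q(e, e)), Z := tree(tree(op(tree(e, e), op(e, e)), m), app(e, e)), X1 := app(e, m), U := app(app(app(e, m), q(e, e)), op(tree(e, e), op(e, e))), W := q(e, c) }, so U := app(app(app(e, m), q(e, e)), op(tree(e, e), op(e, e))).

app(app(app(e, m), q(e, e)), op(tree(e, e), op(e, e)))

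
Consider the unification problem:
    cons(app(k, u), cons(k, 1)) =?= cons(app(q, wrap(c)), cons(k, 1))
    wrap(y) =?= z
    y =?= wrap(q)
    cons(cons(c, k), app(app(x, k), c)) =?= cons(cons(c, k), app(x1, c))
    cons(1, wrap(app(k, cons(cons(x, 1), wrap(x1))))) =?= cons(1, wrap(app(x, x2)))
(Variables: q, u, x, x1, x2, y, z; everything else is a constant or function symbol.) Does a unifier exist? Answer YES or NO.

Decompose cons/2: app(k, u) =?= app(q, wrap(c)),  cons(k, 1) =?= cons(k, 1).
Decompose app/2: k =?= q,  u =?= wrap(c).
Bind q := k; substituting into the one remaining equation that mentions q gives: y =?= wrap(k).
Bind u := wrap(c); no other remaining equation mentions u.
Delete trivial equation cons(k, 1) =?= cons(k, 1).
Bind z := wrap(y); no other remaining equation mentions z.
Bind y := wrap(k); no other remaining equation mentions y. Substituting into the earlier binding gives z := wrap(wrap(k)).
Decompose cons/2: cons(c, k) =?= cons(c, k),  app(app(x, k), c) =?= app(x1, c).
Delete trivial equation cons(c, k) =?= cons(c, k).
Decompose app/2: app(x, k) =?= x1,  c =?= c.
Bind x1 := app(x, k); substituting into the one remaining equation that mentions x1 gives: cons(1, wrap(app(k, cons(cons(x, 1), wrap(app(x, k)))))) =?= cons(1, wrap(app(x, x2))).
Delete trivial equation c =?= c.
Decompose cons/2: 1 =?= 1,  wrap(app(k, cons(cons(x, 1), wrap(app(x, k))))) =?= wrap(app(x, x2)).
Delete trivial equation 1 =?= 1.
Decompose wrap/1: app(k, cons(cons(x, 1), wrap(app(x, k)))) =?= app(x, x2).
Decompose app/2: k =?= x,  cons(cons(x, 1), wrap(app(x, k))) =?= x2.
Bind x := k; substituting into the remaining equation gives: cons(cons(k, 1), wrap(app(k, k))) =?= x2. Substituting into the earlier binding gives x1 := app(k, k).
Bind x2 := cons(cons(k, 1), wrap(app(k, k))).
No equations remain and no clash or occurs-check failure arose, so a unifier exists.

YES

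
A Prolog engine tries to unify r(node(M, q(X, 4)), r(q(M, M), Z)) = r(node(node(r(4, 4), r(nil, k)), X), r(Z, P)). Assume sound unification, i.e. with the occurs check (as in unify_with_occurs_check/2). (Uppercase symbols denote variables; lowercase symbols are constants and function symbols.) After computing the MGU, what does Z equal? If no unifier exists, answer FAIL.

FAIL

Decompose r/2: node(M, q(X, 4)) = node(node(r(4, 4), r(nil, k)), X),  r(q(M, M), Z) = r(Z, P).
Decompose node/2: M = node(r(4, 4), r(nil, k)),  q(X, 4) = X.
Bind M := node(r(4, 4), r(nil, k)); substituting into the one remaining equation that mentions M gives: r(q(node(r(4, 4), r(nil, k)), node(r(4, 4), r(nil, k))), Z) = r(Z, P).
Occurs check fails: X occurs in q(X, 4); the equation X = q(X, 4) has no finite solution.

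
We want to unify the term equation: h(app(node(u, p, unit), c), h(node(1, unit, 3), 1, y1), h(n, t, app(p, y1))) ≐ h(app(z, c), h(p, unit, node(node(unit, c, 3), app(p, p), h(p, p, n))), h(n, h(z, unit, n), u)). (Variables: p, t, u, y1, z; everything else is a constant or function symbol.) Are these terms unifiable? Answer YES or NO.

NO

Decompose h/3: app(node(u, p, unit), c) ≐ app(z, c),  h(node(1, unit, 3), 1, y1) ≐ h(p, unit, node(node(unit, c, 3), app(p, p), h(p, p, n))),  h(n, t, app(p, y1)) ≐ h(n, h(z, unit, n), u).
Decompose app/2: node(u, p, unit) ≐ z,  c ≐ c.
Bind z := node(u, p, unit); substituting into the one remaining equation that mentions z gives: h(n, t, app(p, y1)) ≐ h(n, h(node(u, p, unit), unit, n), u).
Delete trivial equation c ≐ c.
Decompose h/3: node(1, unit, 3) ≐ p,  1 ≐ unit,  y1 ≐ node(node(unit, c, 3), app(p, p), h(p, p, n)).
Bind p := node(1, unit, 3); substituting into the 2 remaining equations that mention p gives: y1 ≐ node(node(unit, c, 3), app(node(1, unit, 3), node(1, unit, 3)), h(node(1, unit, 3), node(1, unit, 3), n)),  h(n, t, app(node(1, unit, 3), y1)) ≐ h(n, h(node(u, node(1, unit, 3), unit), unit, n), u). Substituting into the earlier binding gives z := node(u, node(1, unit, 3), unit).
Clash: constants 1 and unit differ; no unifier exists.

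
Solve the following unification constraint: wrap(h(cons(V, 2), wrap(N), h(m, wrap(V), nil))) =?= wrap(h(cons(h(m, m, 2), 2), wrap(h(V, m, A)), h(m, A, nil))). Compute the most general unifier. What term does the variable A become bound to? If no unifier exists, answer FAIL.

Decompose wrap/1: h(cons(V, 2), wrap(N), h(m, wrap(V), nil)) =?= h(cons(h(m, m, 2), 2), wrap(h(V, m, A)), h(m, A, nil)).
Decompose h/3: cons(V, 2) =?= cons(h(m, m, 2), 2),  wrap(N) =?= wrap(h(V, m, A)),  h(m, wrap(V), nil) =?= h(m, A, nil).
Decompose cons/2: V =?= h(m, m, 2),  2 =?= 2.
Bind V := h(m, m, 2); substituting into the 2 remaining equations that mention V gives: wrap(N) =?= wrap(h(h(m, m, 2), m, A)),  h(m, wrap(h(m, m, 2)), nil) =?= h(m, A, nil).
Delete trivial equation 2 =?= 2.
Decompose wrap/1: N =?= h(h(m, m, 2), m, A).
Bind N := h(h(m, m, 2), m, A); no other remaining equation mentions N.
Decompose h/3: m =?= m,  wrap(h(m, m, 2)) =?= A,  nil =?= nil.
Delete trivial equation m =?= m.
Bind A := wrap(h(m, m, 2)); no other remaining equation mentions A. Substituting into the earlier binding gives N := h(h(m, m, 2), m, wrap(h(m, m, 2))).
Delete trivial equation nil =?= nil.
MGU = { V ↦ h(m, m, 2), N ↦ h(h(m, m, 2), m, wrap(h(m, m, 2))), A ↦ wrap(h(m, m, 2)) }, so A ↦ wrap(h(m, m, 2)).

wrap(h(m, m, 2))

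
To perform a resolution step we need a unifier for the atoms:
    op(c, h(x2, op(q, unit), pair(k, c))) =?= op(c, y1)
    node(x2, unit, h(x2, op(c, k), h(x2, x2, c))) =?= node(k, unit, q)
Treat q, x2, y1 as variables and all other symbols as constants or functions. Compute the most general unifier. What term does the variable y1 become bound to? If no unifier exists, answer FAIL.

Decompose op/2: c =?= c,  h(x2, op(q, unit), pair(k, c)) =?= y1.
Delete trivial equation c =?= c.
Bind y1 := h(x2, op(q, unit), pair(k, c)); no other remaining equation mentions y1.
Decompose node/3: x2 =?= k,  unit =?= unit,  h(x2, op(c, k), h(x2, x2, c)) =?= q.
Bind x2 := k; substituting into the one remaining equation that mentions x2 gives: h(k, op(c, k), h(k, k, c)) =?= q. Substituting into the earlier binding gives y1 := h(k, op(q, unit), pair(k, c)).
Delete trivial equation unit =?= unit.
Bind q := h(k, op(c, k), h(k, k, c)). Substituting into the earlier binding gives y1 := h(k, op(h(k, op(c, k), h(k, k, c)), unit), pair(k, c)).
MGU = { y1 -> h(k, op(h(k, op(c, k), h(k, k, c)), unit), pair(k, c)), x2 -> k, q -> h(k, op(c, k), h(k, k, c)) }, so y1 -> h(k, op(h(k, op(c, k), h(k, k, c)), unit), pair(k, c)).

h(k, op(h(k, op(c, k), h(k, k, c)), unit), pair(k, c))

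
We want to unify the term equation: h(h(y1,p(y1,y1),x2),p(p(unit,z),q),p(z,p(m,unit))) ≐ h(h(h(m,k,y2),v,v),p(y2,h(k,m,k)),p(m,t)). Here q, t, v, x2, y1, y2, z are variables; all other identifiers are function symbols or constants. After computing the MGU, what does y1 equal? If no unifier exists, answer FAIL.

Decompose h/3: h(y1,p(y1,y1),x2) ≐ h(h(m,k,y2),v,v),  p(p(unit,z),q) ≐ p(y2,h(k,m,k)),  p(z,p(m,unit)) ≐ p(m,t).
Decompose h/3: y1 ≐ h(m,k,y2),  p(y1,y1) ≐ v,  x2 ≐ v.
Bind y1 := h(m,k,y2); substituting into the one remaining equation that mentions y1 gives: p(h(m,k,y2),h(m,k,y2)) ≐ v.
Bind v := p(h(m,k,y2),h(m,k,y2)); substituting into the one remaining equation that mentions v gives: x2 ≐ p(h(m,k,y2),h(m,k,y2)).
Bind x2 := p(h(m,k,y2),h(m,k,y2)); no other remaining equation mentions x2.
Decompose p/2: p(unit,z) ≐ y2,  q ≐ h(k,m,k).
Bind y2 := p(unit,z); no other remaining equation mentions y2. Substituting into the earlier bindings gives y1 := h(m,k,p(unit,z)), v := p(h(m,k,p(unit,z)),h(m,k,p(unit,z))), x2 := p(h(m,k,p(unit,z)),h(m,k,p(unit,z))).
Bind q := h(k,m,k); no other remaining equation mentions q.
Decompose p/2: z ≐ m,  p(m,unit) ≐ t.
Bind z := m; no other remaining equation mentions z. Substituting into the earlier bindings gives y1 := h(m,k,p(unit,m)), v := p(h(m,k,p(unit,m)),h(m,k,p(unit,m))), x2 := p(h(m,k,p(unit,m)),h(m,k,p(unit,m))), y2 := p(unit,m).
Bind t := p(m,unit).
MGU = { y1 -> h(m,k,p(unit,m)), v -> p(h(m,k,p(unit,m)),h(m,k,p(unit,m))), x2 -> p(h(m,k,p(unit,m)),h(m,k,p(unit,m))), y2 -> p(unit,m), q -> h(k,m,k), z -> m, t -> p(m,unit) }, so y1 -> h(m,k,p(unit,m)).

h(m,k,p(unit,m))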